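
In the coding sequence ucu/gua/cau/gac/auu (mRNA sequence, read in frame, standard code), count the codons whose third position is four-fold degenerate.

Codon 1 UCU (Ser): third position 4-fold.
Codon 2 GUA (Val): third position 4-fold.
Codon 3 CAU (His): third position 2-fold.
Codon 4 GAC (Asp): third position 2-fold.
Codon 5 AUU (Ile): third position 3-fold.
Four-fold degenerate third positions: 2.

2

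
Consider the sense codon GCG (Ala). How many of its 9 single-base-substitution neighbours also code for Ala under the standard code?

Position 1: none → 0 synonymous.
Position 2: none → 0 synonymous.
Position 3: GCU, GCC, GCA → 3 synonymous.
Total: 0 + 0 + 3 = 3.

3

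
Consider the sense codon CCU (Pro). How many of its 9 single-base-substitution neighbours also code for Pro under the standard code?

3

Position 1: none → 0 synonymous.
Position 2: none → 0 synonymous.
Position 3: CCC, CCA, CCG → 3 synonymous.
Total: 0 + 0 + 3 = 3.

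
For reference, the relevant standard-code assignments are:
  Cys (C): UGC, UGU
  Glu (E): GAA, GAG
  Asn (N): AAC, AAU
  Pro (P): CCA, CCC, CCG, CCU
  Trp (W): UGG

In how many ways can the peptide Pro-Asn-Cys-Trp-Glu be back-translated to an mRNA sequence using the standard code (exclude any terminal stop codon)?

Pro: 4 codons.
Asn: 2 codons.
Cys: 2 codons.
Trp: 1 codon.
Glu: 2 codons.
4 × 2 × 2 × 1 × 2 = 32.

32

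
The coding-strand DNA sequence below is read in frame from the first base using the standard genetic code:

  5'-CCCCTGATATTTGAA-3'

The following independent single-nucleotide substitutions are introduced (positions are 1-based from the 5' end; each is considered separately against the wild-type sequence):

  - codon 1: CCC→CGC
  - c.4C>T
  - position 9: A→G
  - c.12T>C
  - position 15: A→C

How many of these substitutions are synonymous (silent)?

2

Codon 1: CCC (Pro) → CGC (Arg) — missense.
Codon 2: CTG (Leu) → TTG (Leu) — synonymous.
Codon 3: ATA (Ile) → ATG (Met) — missense.
Codon 4: TTT (Phe) → TTC (Phe) — synonymous.
Codon 5: GAA (Glu) → GAC (Asp) — missense.
Synonymous: 2 of 5.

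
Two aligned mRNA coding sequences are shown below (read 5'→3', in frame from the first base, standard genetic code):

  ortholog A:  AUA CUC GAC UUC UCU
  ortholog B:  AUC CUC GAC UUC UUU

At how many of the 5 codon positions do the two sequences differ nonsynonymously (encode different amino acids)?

Codon 1: AUA Ile / AUC Ile — synonymous.
Codon 2: CUC Leu / CUC Leu — identical.
Codon 3: GAC Asp / GAC Asp — identical.
Codon 4: UUC Phe / UUC Phe — identical.
Codon 5: UCU Ser / UUU Phe — nonsynonymous.
Nonsynonymous differences: 1.

1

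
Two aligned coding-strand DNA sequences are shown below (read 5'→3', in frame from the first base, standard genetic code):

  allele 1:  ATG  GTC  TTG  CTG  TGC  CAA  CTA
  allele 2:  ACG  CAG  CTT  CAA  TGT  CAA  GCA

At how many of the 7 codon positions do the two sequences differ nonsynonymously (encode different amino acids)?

Codon 1: ATG Met / ACG Thr — nonsynonymous.
Codon 2: GTC Val / CAG Gln — nonsynonymous.
Codon 3: TTG Leu / CTT Leu — synonymous.
Codon 4: CTG Leu / CAA Gln — nonsynonymous.
Codon 5: TGC Cys / TGT Cys — synonymous.
Codon 6: CAA Gln / CAA Gln — identical.
Codon 7: CTA Leu / GCA Ala — nonsynonymous.
Nonsynonymous differences: 4.

4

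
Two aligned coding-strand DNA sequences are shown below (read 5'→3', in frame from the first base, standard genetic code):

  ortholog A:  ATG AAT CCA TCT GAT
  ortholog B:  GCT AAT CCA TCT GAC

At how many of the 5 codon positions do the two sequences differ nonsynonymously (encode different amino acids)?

1

Codon 1: ATG Met / GCT Ala — nonsynonymous.
Codon 2: AAT Asn / AAT Asn — identical.
Codon 3: CCA Pro / CCA Pro — identical.
Codon 4: TCT Ser / TCT Ser — identical.
Codon 5: GAT Asp / GAC Asp — synonymous.
Nonsynonymous differences: 1.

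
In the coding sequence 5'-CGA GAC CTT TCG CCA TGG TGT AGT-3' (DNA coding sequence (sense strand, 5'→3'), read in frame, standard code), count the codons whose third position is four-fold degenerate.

4

Codon 1 CGA (Arg): third position 4-fold.
Codon 2 GAC (Asp): third position 2-fold.
Codon 3 CTT (Leu): third position 4-fold.
Codon 4 TCG (Ser): third position 4-fold.
Codon 5 CCA (Pro): third position 4-fold.
Codon 6 TGG (Trp): third position 1-fold.
Codon 7 TGT (Cys): third position 2-fold.
Codon 8 AGT (Ser): third position 2-fold.
Four-fold degenerate third positions: 4.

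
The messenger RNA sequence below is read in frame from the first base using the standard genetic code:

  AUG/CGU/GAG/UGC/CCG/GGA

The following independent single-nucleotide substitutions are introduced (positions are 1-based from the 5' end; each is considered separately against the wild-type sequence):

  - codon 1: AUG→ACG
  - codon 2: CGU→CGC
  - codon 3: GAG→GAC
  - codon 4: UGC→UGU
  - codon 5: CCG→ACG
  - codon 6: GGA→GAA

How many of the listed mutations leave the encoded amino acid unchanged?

Codon 1: AUG (Met) → ACG (Thr) — missense.
Codon 2: CGU (Arg) → CGC (Arg) — synonymous.
Codon 3: GAG (Glu) → GAC (Asp) — missense.
Codon 4: UGC (Cys) → UGU (Cys) — synonymous.
Codon 5: CCG (Pro) → ACG (Thr) — missense.
Codon 6: GGA (Gly) → GAA (Glu) — missense.
Synonymous: 2 of 6.

2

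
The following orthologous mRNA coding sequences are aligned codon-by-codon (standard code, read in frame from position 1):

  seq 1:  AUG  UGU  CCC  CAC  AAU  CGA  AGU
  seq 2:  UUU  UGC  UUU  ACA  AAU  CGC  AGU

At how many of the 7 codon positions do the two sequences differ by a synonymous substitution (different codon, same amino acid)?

2

Codon 1: AUG Met / UUU Phe — nonsynonymous.
Codon 2: UGU Cys / UGC Cys — synonymous.
Codon 3: CCC Pro / UUU Phe — nonsynonymous.
Codon 4: CAC His / ACA Thr — nonsynonymous.
Codon 5: AAU Asn / AAU Asn — identical.
Codon 6: CGA Arg / CGC Arg — synonymous.
Codon 7: AGU Ser / AGU Ser — identical.
Synonymous differences: 2.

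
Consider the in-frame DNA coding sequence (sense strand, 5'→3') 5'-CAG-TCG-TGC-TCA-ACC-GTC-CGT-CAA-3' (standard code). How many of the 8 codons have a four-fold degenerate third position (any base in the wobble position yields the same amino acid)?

Codon 1 CAG (Gln): third position 2-fold.
Codon 2 TCG (Ser): third position 4-fold.
Codon 3 TGC (Cys): third position 2-fold.
Codon 4 TCA (Ser): third position 4-fold.
Codon 5 ACC (Thr): third position 4-fold.
Codon 6 GTC (Val): third position 4-fold.
Codon 7 CGT (Arg): third position 4-fold.
Codon 8 CAA (Gln): third position 2-fold.
Four-fold degenerate third positions: 5.

5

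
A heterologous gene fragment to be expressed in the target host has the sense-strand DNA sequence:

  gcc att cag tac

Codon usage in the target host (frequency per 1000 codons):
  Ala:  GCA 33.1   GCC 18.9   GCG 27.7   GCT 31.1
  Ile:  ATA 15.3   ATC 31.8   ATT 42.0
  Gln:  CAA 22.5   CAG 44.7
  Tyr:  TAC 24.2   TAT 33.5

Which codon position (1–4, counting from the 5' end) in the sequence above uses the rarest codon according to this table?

1

Codon 1 GCC (Ala): 18.9 per 1000.
Codon 2 ATT (Ile): 42.0 per 1000.
Codon 3 CAG (Gln): 44.7 per 1000.
Codon 4 TAC (Tyr): 24.2 per 1000.
Lowest frequency is 18.9 at codon 1.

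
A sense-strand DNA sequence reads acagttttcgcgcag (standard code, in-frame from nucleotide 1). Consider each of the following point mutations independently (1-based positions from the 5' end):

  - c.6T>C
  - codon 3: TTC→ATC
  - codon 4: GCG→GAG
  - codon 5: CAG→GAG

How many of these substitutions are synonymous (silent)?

Codon 2: GTT (Val) → GTC (Val) — synonymous.
Codon 3: TTC (Phe) → ATC (Ile) — missense.
Codon 4: GCG (Ala) → GAG (Glu) — missense.
Codon 5: CAG (Gln) → GAG (Glu) — missense.
Synonymous: 1 of 4.

1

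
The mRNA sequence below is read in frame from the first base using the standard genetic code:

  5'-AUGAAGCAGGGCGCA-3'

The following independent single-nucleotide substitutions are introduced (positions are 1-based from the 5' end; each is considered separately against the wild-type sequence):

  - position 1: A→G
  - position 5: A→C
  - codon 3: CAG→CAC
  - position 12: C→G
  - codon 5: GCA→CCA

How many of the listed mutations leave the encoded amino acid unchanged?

1

Codon 1: AUG (Met) → GUG (Val) — missense.
Codon 2: AAG (Lys) → ACG (Thr) — missense.
Codon 3: CAG (Gln) → CAC (His) — missense.
Codon 4: GGC (Gly) → GGG (Gly) — synonymous.
Codon 5: GCA (Ala) → CCA (Pro) — missense.
Synonymous: 1 of 5.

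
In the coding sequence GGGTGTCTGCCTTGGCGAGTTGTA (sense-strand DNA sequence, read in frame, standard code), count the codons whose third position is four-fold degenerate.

6

Codon 1 GGG (Gly): third position 4-fold.
Codon 2 TGT (Cys): third position 2-fold.
Codon 3 CTG (Leu): third position 4-fold.
Codon 4 CCT (Pro): third position 4-fold.
Codon 5 TGG (Trp): third position 1-fold.
Codon 6 CGA (Arg): third position 4-fold.
Codon 7 GTT (Val): third position 4-fold.
Codon 8 GTA (Val): third position 4-fold.
Four-fold degenerate third positions: 6.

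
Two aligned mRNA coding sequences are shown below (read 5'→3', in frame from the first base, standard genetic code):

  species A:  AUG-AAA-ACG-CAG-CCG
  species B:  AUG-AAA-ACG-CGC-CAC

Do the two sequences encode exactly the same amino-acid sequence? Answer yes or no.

Codon 1: AUG Met / AUG Met — identical.
Codon 2: AAA Lys / AAA Lys — identical.
Codon 3: ACG Thr / ACG Thr — identical.
Codon 4: CAG Gln / CGC Arg — nonsynonymous.
Codon 5: CCG Pro / CAC His — nonsynonymous.
Nonsynonymous differences: 2 → different protein.

no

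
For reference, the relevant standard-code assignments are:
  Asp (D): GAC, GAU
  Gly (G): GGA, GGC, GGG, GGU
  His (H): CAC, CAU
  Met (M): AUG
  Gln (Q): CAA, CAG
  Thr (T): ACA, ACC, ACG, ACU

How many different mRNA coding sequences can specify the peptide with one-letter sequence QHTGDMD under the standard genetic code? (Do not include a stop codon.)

Gln: 2 codons.
His: 2 codons.
Thr: 4 codons.
Gly: 4 codons.
Asp: 2 codons.
Met: 1 codon.
Asp: 2 codons.
2 × 2 × 4 × 4 × 2 × 1 × 2 = 256.

256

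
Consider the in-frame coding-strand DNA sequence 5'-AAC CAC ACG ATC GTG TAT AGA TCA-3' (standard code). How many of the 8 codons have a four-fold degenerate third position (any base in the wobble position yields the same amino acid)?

Codon 1 AAC (Asn): third position 2-fold.
Codon 2 CAC (His): third position 2-fold.
Codon 3 ACG (Thr): third position 4-fold.
Codon 4 ATC (Ile): third position 3-fold.
Codon 5 GTG (Val): third position 4-fold.
Codon 6 TAT (Tyr): third position 2-fold.
Codon 7 AGA (Arg): third position 2-fold.
Codon 8 TCA (Ser): third position 4-fold.
Four-fold degenerate third positions: 3.

3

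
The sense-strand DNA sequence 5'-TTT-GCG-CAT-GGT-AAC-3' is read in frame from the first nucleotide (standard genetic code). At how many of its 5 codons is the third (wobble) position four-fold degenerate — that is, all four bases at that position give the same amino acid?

Codon 1 TTT (Phe): third position 2-fold.
Codon 2 GCG (Ala): third position 4-fold.
Codon 3 CAT (His): third position 2-fold.
Codon 4 GGT (Gly): third position 4-fold.
Codon 5 AAC (Asn): third position 2-fold.
Four-fold degenerate third positions: 2.

2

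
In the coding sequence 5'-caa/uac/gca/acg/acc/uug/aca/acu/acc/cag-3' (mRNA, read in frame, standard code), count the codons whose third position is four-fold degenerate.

6

Codon 1 CAA (Gln): third position 2-fold.
Codon 2 UAC (Tyr): third position 2-fold.
Codon 3 GCA (Ala): third position 4-fold.
Codon 4 ACG (Thr): third position 4-fold.
Codon 5 ACC (Thr): third position 4-fold.
Codon 6 UUG (Leu): third position 2-fold.
Codon 7 ACA (Thr): third position 4-fold.
Codon 8 ACU (Thr): third position 4-fold.
Codon 9 ACC (Thr): third position 4-fold.
Codon 10 CAG (Gln): third position 2-fold.
Four-fold degenerate third positions: 6.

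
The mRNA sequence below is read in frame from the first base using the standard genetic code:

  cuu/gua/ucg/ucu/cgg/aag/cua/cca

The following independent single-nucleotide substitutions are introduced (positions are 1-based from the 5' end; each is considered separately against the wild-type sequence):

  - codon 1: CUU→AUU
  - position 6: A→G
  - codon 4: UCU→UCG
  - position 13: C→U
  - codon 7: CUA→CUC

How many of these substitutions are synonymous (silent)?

Codon 1: CUU (Leu) → AUU (Ile) — missense.
Codon 2: GUA (Val) → GUG (Val) — synonymous.
Codon 4: UCU (Ser) → UCG (Ser) — synonymous.
Codon 5: CGG (Arg) → UGG (Trp) — missense.
Codon 7: CUA (Leu) → CUC (Leu) — synonymous.
Synonymous: 3 of 5.

3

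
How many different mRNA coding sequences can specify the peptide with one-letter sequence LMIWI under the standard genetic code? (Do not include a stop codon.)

Leu: 6 codons.
Met: 1 codon.
Ile: 3 codons.
Trp: 1 codon.
Ile: 3 codons.
6 × 1 × 3 × 1 × 3 = 54.

54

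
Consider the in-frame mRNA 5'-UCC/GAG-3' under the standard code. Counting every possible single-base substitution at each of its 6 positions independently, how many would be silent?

Codon 1 (UCC, Ser): 3 synonymous substitutions.
Codon 2 (GAG, Glu): 1 synonymous substitution.
Total: 3 + 1 = 4.

4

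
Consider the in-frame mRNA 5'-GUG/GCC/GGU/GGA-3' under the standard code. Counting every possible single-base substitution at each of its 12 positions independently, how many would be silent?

12

Codon 1 (GUG, Val): 3 synonymous substitutions.
Codon 2 (GCC, Ala): 3 synonymous substitutions.
Codon 3 (GGU, Gly): 3 synonymous substitutions.
Codon 4 (GGA, Gly): 3 synonymous substitutions.
Total: 3 + 3 + 3 + 3 = 12.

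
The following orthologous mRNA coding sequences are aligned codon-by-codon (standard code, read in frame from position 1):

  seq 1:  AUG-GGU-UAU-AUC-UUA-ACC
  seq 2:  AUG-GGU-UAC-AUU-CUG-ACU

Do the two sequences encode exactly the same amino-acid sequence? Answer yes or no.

yes

Codon 1: AUG Met / AUG Met — identical.
Codon 2: GGU Gly / GGU Gly — identical.
Codon 3: UAU Tyr / UAC Tyr — synonymous.
Codon 4: AUC Ile / AUU Ile — synonymous.
Codon 5: UUA Leu / CUG Leu — synonymous.
Codon 6: ACC Thr / ACU Thr — synonymous.
Nonsynonymous differences: 0 → same protein.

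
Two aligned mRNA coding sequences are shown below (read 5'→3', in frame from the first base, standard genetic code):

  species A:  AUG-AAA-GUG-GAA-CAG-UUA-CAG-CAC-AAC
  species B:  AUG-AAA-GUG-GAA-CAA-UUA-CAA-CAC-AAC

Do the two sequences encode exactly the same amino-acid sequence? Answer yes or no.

Codon 1: AUG Met / AUG Met — identical.
Codon 2: AAA Lys / AAA Lys — identical.
Codon 3: GUG Val / GUG Val — identical.
Codon 4: GAA Glu / GAA Glu — identical.
Codon 5: CAG Gln / CAA Gln — synonymous.
Codon 6: UUA Leu / UUA Leu — identical.
Codon 7: CAG Gln / CAA Gln — synonymous.
Codon 8: CAC His / CAC His — identical.
Codon 9: AAC Asn / AAC Asn — identical.
Nonsynonymous differences: 0 → same protein.

yes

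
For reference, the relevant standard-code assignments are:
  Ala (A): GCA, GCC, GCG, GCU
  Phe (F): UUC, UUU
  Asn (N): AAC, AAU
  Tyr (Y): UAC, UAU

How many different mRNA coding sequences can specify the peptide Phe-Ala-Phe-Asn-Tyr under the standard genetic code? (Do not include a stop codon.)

64

Phe: 2 codons.
Ala: 4 codons.
Phe: 2 codons.
Asn: 2 codons.
Tyr: 2 codons.
2 × 4 × 2 × 2 × 2 = 64.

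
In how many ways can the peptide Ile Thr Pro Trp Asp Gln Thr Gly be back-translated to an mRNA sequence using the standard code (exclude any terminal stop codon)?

Ile: 3 codons.
Thr: 4 codons.
Pro: 4 codons.
Trp: 1 codon.
Asp: 2 codons.
Gln: 2 codons.
Thr: 4 codons.
Gly: 4 codons.
3 × 4 × 4 × 1 × 2 × 2 × 4 × 4 = 3072.

3072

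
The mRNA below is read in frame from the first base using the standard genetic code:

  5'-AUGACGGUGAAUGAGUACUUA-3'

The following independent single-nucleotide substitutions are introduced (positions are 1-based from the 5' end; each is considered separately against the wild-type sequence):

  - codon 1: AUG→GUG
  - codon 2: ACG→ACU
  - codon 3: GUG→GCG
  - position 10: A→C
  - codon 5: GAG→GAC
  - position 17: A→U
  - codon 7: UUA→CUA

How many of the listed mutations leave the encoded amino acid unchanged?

Codon 1: AUG (Met) → GUG (Val) — missense.
Codon 2: ACG (Thr) → ACU (Thr) — synonymous.
Codon 3: GUG (Val) → GCG (Ala) — missense.
Codon 4: AAU (Asn) → CAU (His) — missense.
Codon 5: GAG (Glu) → GAC (Asp) — missense.
Codon 6: UAC (Tyr) → UUC (Phe) — missense.
Codon 7: UUA (Leu) → CUA (Leu) — synonymous.
Synonymous: 2 of 7.

2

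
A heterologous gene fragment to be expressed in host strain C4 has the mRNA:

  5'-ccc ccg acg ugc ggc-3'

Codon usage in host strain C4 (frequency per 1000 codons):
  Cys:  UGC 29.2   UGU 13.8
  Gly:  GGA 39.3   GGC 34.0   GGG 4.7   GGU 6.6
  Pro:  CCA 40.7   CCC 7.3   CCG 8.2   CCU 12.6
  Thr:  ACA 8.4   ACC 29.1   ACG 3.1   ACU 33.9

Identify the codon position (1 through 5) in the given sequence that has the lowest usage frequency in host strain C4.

3

Codon 1 CCC (Pro): 7.3 per 1000.
Codon 2 CCG (Pro): 8.2 per 1000.
Codon 3 ACG (Thr): 3.1 per 1000.
Codon 4 UGC (Cys): 29.2 per 1000.
Codon 5 GGC (Gly): 34.0 per 1000.
Lowest frequency is 3.1 at codon 3.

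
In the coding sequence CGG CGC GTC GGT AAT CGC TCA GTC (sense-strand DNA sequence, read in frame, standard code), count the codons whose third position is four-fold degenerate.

Codon 1 CGG (Arg): third position 4-fold.
Codon 2 CGC (Arg): third position 4-fold.
Codon 3 GTC (Val): third position 4-fold.
Codon 4 GGT (Gly): third position 4-fold.
Codon 5 AAT (Asn): third position 2-fold.
Codon 6 CGC (Arg): third position 4-fold.
Codon 7 TCA (Ser): third position 4-fold.
Codon 8 GTC (Val): third position 4-fold.
Four-fold degenerate third positions: 7.

7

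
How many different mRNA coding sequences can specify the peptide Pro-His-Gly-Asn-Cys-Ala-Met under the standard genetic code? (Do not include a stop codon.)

Pro: 4 codons.
His: 2 codons.
Gly: 4 codons.
Asn: 2 codons.
Cys: 2 codons.
Ala: 4 codons.
Met: 1 codon.
4 × 2 × 4 × 2 × 2 × 4 × 1 = 512.

512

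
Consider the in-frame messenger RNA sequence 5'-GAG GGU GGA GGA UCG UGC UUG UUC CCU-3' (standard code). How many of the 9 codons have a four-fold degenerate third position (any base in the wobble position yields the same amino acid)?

5

Codon 1 GAG (Glu): third position 2-fold.
Codon 2 GGU (Gly): third position 4-fold.
Codon 3 GGA (Gly): third position 4-fold.
Codon 4 GGA (Gly): third position 4-fold.
Codon 5 UCG (Ser): third position 4-fold.
Codon 6 UGC (Cys): third position 2-fold.
Codon 7 UUG (Leu): third position 2-fold.
Codon 8 UUC (Phe): third position 2-fold.
Codon 9 CCU (Pro): third position 4-fold.
Four-fold degenerate third positions: 5.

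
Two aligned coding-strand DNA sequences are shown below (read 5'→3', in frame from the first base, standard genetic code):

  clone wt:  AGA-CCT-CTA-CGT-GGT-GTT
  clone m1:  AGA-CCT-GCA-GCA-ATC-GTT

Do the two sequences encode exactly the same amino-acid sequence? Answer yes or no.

Codon 1: AGA Arg / AGA Arg — identical.
Codon 2: CCT Pro / CCT Pro — identical.
Codon 3: CTA Leu / GCA Ala — nonsynonymous.
Codon 4: CGT Arg / GCA Ala — nonsynonymous.
Codon 5: GGT Gly / ATC Ile — nonsynonymous.
Codon 6: GTT Val / GTT Val — identical.
Nonsynonymous differences: 3 → different protein.

no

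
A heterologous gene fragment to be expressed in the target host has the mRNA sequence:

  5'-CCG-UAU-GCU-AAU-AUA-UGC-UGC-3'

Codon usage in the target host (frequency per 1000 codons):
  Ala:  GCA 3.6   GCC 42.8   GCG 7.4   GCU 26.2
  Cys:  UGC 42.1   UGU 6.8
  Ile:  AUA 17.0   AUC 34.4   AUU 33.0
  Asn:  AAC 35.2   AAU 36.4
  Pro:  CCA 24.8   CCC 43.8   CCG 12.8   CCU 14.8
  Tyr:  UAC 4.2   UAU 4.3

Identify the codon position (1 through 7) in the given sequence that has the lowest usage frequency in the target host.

2

Codon 1 CCG (Pro): 12.8 per 1000.
Codon 2 UAU (Tyr): 4.3 per 1000.
Codon 3 GCU (Ala): 26.2 per 1000.
Codon 4 AAU (Asn): 36.4 per 1000.
Codon 5 AUA (Ile): 17.0 per 1000.
Codon 6 UGC (Cys): 42.1 per 1000.
Codon 7 UGC (Cys): 42.1 per 1000.
Lowest frequency is 4.3 at codon 2.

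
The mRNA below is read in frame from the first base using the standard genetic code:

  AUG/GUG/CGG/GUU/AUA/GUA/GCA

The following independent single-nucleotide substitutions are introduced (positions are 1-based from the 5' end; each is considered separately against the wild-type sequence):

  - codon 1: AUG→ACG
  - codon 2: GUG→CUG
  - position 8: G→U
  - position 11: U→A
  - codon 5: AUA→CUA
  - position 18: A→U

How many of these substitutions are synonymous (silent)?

1

Codon 1: AUG (Met) → ACG (Thr) — missense.
Codon 2: GUG (Val) → CUG (Leu) — missense.
Codon 3: CGG (Arg) → CUG (Leu) — missense.
Codon 4: GUU (Val) → GAU (Asp) — missense.
Codon 5: AUA (Ile) → CUA (Leu) — missense.
Codon 6: GUA (Val) → GUU (Val) — synonymous.
Synonymous: 1 of 6.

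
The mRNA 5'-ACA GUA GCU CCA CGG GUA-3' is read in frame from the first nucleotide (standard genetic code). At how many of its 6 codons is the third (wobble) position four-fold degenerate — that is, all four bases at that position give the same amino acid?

Codon 1 ACA (Thr): third position 4-fold.
Codon 2 GUA (Val): third position 4-fold.
Codon 3 GCU (Ala): third position 4-fold.
Codon 4 CCA (Pro): third position 4-fold.
Codon 5 CGG (Arg): third position 4-fold.
Codon 6 GUA (Val): third position 4-fold.
Four-fold degenerate third positions: 6.

6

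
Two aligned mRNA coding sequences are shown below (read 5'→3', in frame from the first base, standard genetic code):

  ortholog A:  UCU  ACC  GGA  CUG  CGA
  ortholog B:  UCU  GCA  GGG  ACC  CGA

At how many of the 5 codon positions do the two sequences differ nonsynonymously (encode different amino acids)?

2

Codon 1: UCU Ser / UCU Ser — identical.
Codon 2: ACC Thr / GCA Ala — nonsynonymous.
Codon 3: GGA Gly / GGG Gly — synonymous.
Codon 4: CUG Leu / ACC Thr — nonsynonymous.
Codon 5: CGA Arg / CGA Arg — identical.
Nonsynonymous differences: 2.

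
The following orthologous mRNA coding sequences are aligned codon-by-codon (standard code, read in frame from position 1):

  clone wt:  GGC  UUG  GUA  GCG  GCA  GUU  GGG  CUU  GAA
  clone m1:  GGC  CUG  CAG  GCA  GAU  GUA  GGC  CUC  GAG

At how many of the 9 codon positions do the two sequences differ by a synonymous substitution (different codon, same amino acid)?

Codon 1: GGC Gly / GGC Gly — identical.
Codon 2: UUG Leu / CUG Leu — synonymous.
Codon 3: GUA Val / CAG Gln — nonsynonymous.
Codon 4: GCG Ala / GCA Ala — synonymous.
Codon 5: GCA Ala / GAU Asp — nonsynonymous.
Codon 6: GUU Val / GUA Val — synonymous.
Codon 7: GGG Gly / GGC Gly — synonymous.
Codon 8: CUU Leu / CUC Leu — synonymous.
Codon 9: GAA Glu / GAG Glu — synonymous.
Synonymous differences: 6.

6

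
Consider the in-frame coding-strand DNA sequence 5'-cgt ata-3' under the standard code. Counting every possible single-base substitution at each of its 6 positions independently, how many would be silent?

5

Codon 1 (CGT, Arg): 3 synonymous substitutions.
Codon 2 (ATA, Ile): 2 synonymous substitutions.
Total: 3 + 2 = 5.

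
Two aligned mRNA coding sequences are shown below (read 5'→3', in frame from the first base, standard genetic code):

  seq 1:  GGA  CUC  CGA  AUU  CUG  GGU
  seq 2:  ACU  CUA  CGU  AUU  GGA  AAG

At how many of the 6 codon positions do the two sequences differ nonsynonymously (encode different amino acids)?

3

Codon 1: GGA Gly / ACU Thr — nonsynonymous.
Codon 2: CUC Leu / CUA Leu — synonymous.
Codon 3: CGA Arg / CGU Arg — synonymous.
Codon 4: AUU Ile / AUU Ile — identical.
Codon 5: CUG Leu / GGA Gly — nonsynonymous.
Codon 6: GGU Gly / AAG Lys — nonsynonymous.
Nonsynonymous differences: 3.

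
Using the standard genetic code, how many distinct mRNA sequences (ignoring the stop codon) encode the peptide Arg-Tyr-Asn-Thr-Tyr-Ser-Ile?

3456

Arg: 6 codons.
Tyr: 2 codons.
Asn: 2 codons.
Thr: 4 codons.
Tyr: 2 codons.
Ser: 6 codons.
Ile: 3 codons.
6 × 2 × 2 × 4 × 2 × 6 × 3 = 3456.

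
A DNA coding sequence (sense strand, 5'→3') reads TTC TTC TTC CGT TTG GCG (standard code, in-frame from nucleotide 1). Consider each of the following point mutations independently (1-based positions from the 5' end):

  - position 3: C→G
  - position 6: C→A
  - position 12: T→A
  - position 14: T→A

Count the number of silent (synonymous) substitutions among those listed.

1

Codon 1: TTC (Phe) → TTG (Leu) — missense.
Codon 2: TTC (Phe) → TTA (Leu) — missense.
Codon 4: CGT (Arg) → CGA (Arg) — synonymous.
Codon 5: TTG (Leu) → TAG (Stop) — nonsense.
Synonymous: 1 of 4.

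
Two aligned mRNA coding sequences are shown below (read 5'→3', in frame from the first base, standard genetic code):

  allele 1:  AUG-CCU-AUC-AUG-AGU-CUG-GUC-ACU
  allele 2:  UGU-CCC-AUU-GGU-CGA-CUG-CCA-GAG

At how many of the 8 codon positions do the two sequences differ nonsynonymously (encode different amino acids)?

Codon 1: AUG Met / UGU Cys — nonsynonymous.
Codon 2: CCU Pro / CCC Pro — synonymous.
Codon 3: AUC Ile / AUU Ile — synonymous.
Codon 4: AUG Met / GGU Gly — nonsynonymous.
Codon 5: AGU Ser / CGA Arg — nonsynonymous.
Codon 6: CUG Leu / CUG Leu — identical.
Codon 7: GUC Val / CCA Pro — nonsynonymous.
Codon 8: ACU Thr / GAG Glu — nonsynonymous.
Nonsynonymous differences: 5.

5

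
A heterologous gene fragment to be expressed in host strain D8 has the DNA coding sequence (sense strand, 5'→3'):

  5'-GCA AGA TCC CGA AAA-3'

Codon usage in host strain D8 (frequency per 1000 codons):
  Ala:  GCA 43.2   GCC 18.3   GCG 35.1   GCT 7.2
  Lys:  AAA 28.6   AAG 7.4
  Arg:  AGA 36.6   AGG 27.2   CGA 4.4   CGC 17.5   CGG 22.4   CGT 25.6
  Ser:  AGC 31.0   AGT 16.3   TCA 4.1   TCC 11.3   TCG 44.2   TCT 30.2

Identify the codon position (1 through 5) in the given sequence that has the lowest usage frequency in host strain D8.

4

Codon 1 GCA (Ala): 43.2 per 1000.
Codon 2 AGA (Arg): 36.6 per 1000.
Codon 3 TCC (Ser): 11.3 per 1000.
Codon 4 CGA (Arg): 4.4 per 1000.
Codon 5 AAA (Lys): 28.6 per 1000.
Lowest frequency is 4.4 at codon 4.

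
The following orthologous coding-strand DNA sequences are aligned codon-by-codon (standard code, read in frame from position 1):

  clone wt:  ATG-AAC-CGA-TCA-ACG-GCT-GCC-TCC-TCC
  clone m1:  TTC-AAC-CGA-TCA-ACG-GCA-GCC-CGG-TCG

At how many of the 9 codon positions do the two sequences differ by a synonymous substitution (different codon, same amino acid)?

2

Codon 1: ATG Met / TTC Phe — nonsynonymous.
Codon 2: AAC Asn / AAC Asn — identical.
Codon 3: CGA Arg / CGA Arg — identical.
Codon 4: TCA Ser / TCA Ser — identical.
Codon 5: ACG Thr / ACG Thr — identical.
Codon 6: GCT Ala / GCA Ala — synonymous.
Codon 7: GCC Ala / GCC Ala — identical.
Codon 8: TCC Ser / CGG Arg — nonsynonymous.
Codon 9: TCC Ser / TCG Ser — synonymous.
Synonymous differences: 2.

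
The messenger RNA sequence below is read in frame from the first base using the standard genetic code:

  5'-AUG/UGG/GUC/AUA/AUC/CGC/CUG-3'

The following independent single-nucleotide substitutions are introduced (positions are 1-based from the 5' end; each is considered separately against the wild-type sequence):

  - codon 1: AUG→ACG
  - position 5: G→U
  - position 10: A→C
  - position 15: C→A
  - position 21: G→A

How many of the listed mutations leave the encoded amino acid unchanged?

Codon 1: AUG (Met) → ACG (Thr) — missense.
Codon 2: UGG (Trp) → UUG (Leu) — missense.
Codon 4: AUA (Ile) → CUA (Leu) — missense.
Codon 5: AUC (Ile) → AUA (Ile) — synonymous.
Codon 7: CUG (Leu) → CUA (Leu) — synonymous.
Synonymous: 2 of 5.

2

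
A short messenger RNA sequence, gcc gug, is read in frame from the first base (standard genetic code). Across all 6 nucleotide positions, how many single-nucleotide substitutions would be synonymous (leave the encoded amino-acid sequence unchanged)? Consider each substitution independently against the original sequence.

Codon 1 (GCC, Ala): 3 synonymous substitutions.
Codon 2 (GUG, Val): 3 synonymous substitutions.
Total: 3 + 3 = 6.

6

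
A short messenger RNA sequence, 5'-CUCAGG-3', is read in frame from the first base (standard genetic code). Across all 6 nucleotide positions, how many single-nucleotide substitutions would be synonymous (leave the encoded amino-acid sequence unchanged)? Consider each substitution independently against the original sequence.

Codon 1 (CUC, Leu): 3 synonymous substitutions.
Codon 2 (AGG, Arg): 2 synonymous substitutions.
Total: 3 + 2 = 5.

5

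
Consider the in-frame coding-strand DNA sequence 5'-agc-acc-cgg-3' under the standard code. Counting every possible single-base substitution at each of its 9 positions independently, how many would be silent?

8

Codon 1 (AGC, Ser): 1 synonymous substitution.
Codon 2 (ACC, Thr): 3 synonymous substitutions.
Codon 3 (CGG, Arg): 4 synonymous substitutions.
Total: 1 + 3 + 4 = 8.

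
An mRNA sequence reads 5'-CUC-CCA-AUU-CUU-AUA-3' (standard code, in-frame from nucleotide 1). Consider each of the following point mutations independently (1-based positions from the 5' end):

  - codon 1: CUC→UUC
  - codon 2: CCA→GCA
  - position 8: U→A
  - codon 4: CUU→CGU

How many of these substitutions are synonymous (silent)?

0

Codon 1: CUC (Leu) → UUC (Phe) — missense.
Codon 2: CCA (Pro) → GCA (Ala) — missense.
Codon 3: AUU (Ile) → AAU (Asn) — missense.
Codon 4: CUU (Leu) → CGU (Arg) — missense.
Synonymous: 0 of 4.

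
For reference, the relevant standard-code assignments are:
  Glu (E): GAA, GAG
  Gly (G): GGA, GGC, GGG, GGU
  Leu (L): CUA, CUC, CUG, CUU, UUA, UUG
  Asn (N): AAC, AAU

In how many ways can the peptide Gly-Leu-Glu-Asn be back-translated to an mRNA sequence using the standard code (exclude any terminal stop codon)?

Gly: 4 codons.
Leu: 6 codons.
Glu: 2 codons.
Asn: 2 codons.
4 × 6 × 2 × 2 = 96.

96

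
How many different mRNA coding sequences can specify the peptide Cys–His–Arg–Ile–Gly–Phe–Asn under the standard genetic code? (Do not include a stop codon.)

Cys: 2 codons.
His: 2 codons.
Arg: 6 codons.
Ile: 3 codons.
Gly: 4 codons.
Phe: 2 codons.
Asn: 2 codons.
2 × 2 × 6 × 3 × 4 × 2 × 2 = 1152.

1152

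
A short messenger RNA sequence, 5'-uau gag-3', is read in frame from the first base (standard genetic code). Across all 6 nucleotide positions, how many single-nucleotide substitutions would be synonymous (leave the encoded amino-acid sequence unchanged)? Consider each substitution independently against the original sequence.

2

Codon 1 (UAU, Tyr): 1 synonymous substitution.
Codon 2 (GAG, Glu): 1 synonymous substitution.
Total: 1 + 1 = 2.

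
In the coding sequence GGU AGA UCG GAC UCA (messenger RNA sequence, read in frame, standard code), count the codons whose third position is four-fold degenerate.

Codon 1 GGU (Gly): third position 4-fold.
Codon 2 AGA (Arg): third position 2-fold.
Codon 3 UCG (Ser): third position 4-fold.
Codon 4 GAC (Asp): third position 2-fold.
Codon 5 UCA (Ser): third position 4-fold.
Four-fold degenerate third positions: 3.

3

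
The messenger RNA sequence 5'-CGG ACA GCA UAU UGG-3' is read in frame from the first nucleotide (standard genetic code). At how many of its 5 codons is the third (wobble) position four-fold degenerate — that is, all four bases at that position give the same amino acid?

Codon 1 CGG (Arg): third position 4-fold.
Codon 2 ACA (Thr): third position 4-fold.
Codon 3 GCA (Ala): third position 4-fold.
Codon 4 UAU (Tyr): third position 2-fold.
Codon 5 UGG (Trp): third position 1-fold.
Four-fold degenerate third positions: 3.

3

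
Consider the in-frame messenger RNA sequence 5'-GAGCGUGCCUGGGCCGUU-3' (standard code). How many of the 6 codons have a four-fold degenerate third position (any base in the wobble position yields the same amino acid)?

4

Codon 1 GAG (Glu): third position 2-fold.
Codon 2 CGU (Arg): third position 4-fold.
Codon 3 GCC (Ala): third position 4-fold.
Codon 4 UGG (Trp): third position 1-fold.
Codon 5 GCC (Ala): third position 4-fold.
Codon 6 GUU (Val): third position 4-fold.
Four-fold degenerate third positions: 4.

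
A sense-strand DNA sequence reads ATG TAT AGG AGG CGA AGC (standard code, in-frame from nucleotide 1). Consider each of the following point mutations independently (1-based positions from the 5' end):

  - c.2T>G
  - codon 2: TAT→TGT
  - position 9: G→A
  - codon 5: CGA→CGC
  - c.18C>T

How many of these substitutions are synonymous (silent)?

Codon 1: ATG (Met) → AGG (Arg) — missense.
Codon 2: TAT (Tyr) → TGT (Cys) — missense.
Codon 3: AGG (Arg) → AGA (Arg) — synonymous.
Codon 5: CGA (Arg) → CGC (Arg) — synonymous.
Codon 6: AGC (Ser) → AGT (Ser) — synonymous.
Synonymous: 3 of 5.

3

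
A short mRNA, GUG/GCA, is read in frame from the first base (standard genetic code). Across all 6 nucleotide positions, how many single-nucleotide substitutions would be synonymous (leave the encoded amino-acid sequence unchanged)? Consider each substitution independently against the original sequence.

Codon 1 (GUG, Val): 3 synonymous substitutions.
Codon 2 (GCA, Ala): 3 synonymous substitutions.
Total: 3 + 3 = 6.

6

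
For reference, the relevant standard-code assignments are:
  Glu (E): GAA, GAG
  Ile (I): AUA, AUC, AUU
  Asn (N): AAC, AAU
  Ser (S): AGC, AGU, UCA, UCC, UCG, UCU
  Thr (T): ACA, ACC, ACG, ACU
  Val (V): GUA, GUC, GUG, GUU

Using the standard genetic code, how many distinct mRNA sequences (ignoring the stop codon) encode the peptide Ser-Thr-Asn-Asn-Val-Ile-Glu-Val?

9216

Ser: 6 codons.
Thr: 4 codons.
Asn: 2 codons.
Asn: 2 codons.
Val: 4 codons.
Ile: 3 codons.
Glu: 2 codons.
Val: 4 codons.
6 × 4 × 2 × 2 × 4 × 3 × 2 × 4 = 9216.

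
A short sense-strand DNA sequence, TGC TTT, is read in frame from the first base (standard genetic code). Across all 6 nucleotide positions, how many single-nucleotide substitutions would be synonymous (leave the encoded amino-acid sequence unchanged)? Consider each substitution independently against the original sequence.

2

Codon 1 (TGC, Cys): 1 synonymous substitution.
Codon 2 (TTT, Phe): 1 synonymous substitution.
Total: 1 + 1 = 2.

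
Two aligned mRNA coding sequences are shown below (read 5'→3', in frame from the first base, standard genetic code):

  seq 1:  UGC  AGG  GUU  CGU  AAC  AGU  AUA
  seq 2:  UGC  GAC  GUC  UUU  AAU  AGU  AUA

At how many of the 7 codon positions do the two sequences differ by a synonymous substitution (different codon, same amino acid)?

Codon 1: UGC Cys / UGC Cys — identical.
Codon 2: AGG Arg / GAC Asp — nonsynonymous.
Codon 3: GUU Val / GUC Val — synonymous.
Codon 4: CGU Arg / UUU Phe — nonsynonymous.
Codon 5: AAC Asn / AAU Asn — synonymous.
Codon 6: AGU Ser / AGU Ser — identical.
Codon 7: AUA Ile / AUA Ile — identical.
Synonymous differences: 2.

2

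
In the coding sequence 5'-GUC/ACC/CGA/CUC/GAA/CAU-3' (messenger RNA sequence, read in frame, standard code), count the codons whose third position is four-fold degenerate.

Codon 1 GUC (Val): third position 4-fold.
Codon 2 ACC (Thr): third position 4-fold.
Codon 3 CGA (Arg): third position 4-fold.
Codon 4 CUC (Leu): third position 4-fold.
Codon 5 GAA (Glu): third position 2-fold.
Codon 6 CAU (His): third position 2-fold.
Four-fold degenerate third positions: 4.

4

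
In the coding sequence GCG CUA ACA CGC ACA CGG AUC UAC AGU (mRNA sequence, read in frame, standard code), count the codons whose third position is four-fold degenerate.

Codon 1 GCG (Ala): third position 4-fold.
Codon 2 CUA (Leu): third position 4-fold.
Codon 3 ACA (Thr): third position 4-fold.
Codon 4 CGC (Arg): third position 4-fold.
Codon 5 ACA (Thr): third position 4-fold.
Codon 6 CGG (Arg): third position 4-fold.
Codon 7 AUC (Ile): third position 3-fold.
Codon 8 UAC (Tyr): third position 2-fold.
Codon 9 AGU (Ser): third position 2-fold.
Four-fold degenerate third positions: 6.

6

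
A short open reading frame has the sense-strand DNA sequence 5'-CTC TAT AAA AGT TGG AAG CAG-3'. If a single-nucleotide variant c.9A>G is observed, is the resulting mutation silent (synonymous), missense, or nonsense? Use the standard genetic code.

silent

Position 9 falls in codon 3: AAA → Lys.
After the substitution the codon is AAG → Lys.
Both encode Lys, so the change is synonymous.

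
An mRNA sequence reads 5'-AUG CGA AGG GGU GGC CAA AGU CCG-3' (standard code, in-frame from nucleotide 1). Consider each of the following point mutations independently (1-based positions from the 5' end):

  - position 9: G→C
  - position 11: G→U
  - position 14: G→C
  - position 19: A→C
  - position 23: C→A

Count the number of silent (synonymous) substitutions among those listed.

0

Codon 3: AGG (Arg) → AGC (Ser) — missense.
Codon 4: GGU (Gly) → GUU (Val) — missense.
Codon 5: GGC (Gly) → GCC (Ala) — missense.
Codon 7: AGU (Ser) → CGU (Arg) — missense.
Codon 8: CCG (Pro) → CAG (Gln) — missense.
Synonymous: 0 of 5.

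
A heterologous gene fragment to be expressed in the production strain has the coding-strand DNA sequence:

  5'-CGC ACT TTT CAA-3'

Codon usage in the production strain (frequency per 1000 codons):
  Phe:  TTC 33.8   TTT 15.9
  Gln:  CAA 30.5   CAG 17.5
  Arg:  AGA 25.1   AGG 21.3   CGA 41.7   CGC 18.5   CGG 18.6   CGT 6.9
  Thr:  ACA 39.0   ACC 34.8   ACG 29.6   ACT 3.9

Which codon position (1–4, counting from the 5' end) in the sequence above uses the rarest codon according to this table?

2

Codon 1 CGC (Arg): 18.5 per 1000.
Codon 2 ACT (Thr): 3.9 per 1000.
Codon 3 TTT (Phe): 15.9 per 1000.
Codon 4 CAA (Gln): 30.5 per 1000.
Lowest frequency is 3.9 at codon 2.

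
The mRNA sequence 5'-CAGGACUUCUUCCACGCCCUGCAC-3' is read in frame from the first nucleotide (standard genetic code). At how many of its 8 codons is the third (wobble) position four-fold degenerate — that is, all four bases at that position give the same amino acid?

2

Codon 1 CAG (Gln): third position 2-fold.
Codon 2 GAC (Asp): third position 2-fold.
Codon 3 UUC (Phe): third position 2-fold.
Codon 4 UUC (Phe): third position 2-fold.
Codon 5 CAC (His): third position 2-fold.
Codon 6 GCC (Ala): third position 4-fold.
Codon 7 CUG (Leu): third position 4-fold.
Codon 8 CAC (His): third position 2-fold.
Four-fold degenerate third positions: 2.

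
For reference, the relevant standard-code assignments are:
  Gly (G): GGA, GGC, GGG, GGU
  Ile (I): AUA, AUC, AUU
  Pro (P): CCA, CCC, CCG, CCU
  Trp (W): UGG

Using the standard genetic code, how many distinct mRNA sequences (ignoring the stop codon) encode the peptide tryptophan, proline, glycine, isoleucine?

48

Trp: 1 codon.
Pro: 4 codons.
Gly: 4 codons.
Ile: 3 codons.
1 × 4 × 4 × 3 = 48.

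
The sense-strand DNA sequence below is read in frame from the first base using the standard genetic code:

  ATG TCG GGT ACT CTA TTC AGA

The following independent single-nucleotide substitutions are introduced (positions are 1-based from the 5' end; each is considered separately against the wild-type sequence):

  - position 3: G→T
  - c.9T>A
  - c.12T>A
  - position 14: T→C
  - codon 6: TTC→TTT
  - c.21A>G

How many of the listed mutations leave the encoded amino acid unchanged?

Codon 1: ATG (Met) → ATT (Ile) — missense.
Codon 3: GGT (Gly) → GGA (Gly) — synonymous.
Codon 4: ACT (Thr) → ACA (Thr) — synonymous.
Codon 5: CTA (Leu) → CCA (Pro) — missense.
Codon 6: TTC (Phe) → TTT (Phe) — synonymous.
Codon 7: AGA (Arg) → AGG (Arg) — synonymous.
Synonymous: 4 of 6.

4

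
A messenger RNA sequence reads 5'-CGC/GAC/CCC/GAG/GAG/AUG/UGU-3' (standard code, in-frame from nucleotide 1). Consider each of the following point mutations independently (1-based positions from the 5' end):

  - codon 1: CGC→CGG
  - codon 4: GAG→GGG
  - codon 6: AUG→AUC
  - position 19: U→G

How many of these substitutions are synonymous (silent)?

Codon 1: CGC (Arg) → CGG (Arg) — synonymous.
Codon 4: GAG (Glu) → GGG (Gly) — missense.
Codon 6: AUG (Met) → AUC (Ile) — missense.
Codon 7: UGU (Cys) → GGU (Gly) — missense.
Synonymous: 1 of 4.

1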